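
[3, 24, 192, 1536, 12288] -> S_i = 3*8^i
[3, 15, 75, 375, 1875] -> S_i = 3*5^i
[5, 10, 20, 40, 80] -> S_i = 5*2^i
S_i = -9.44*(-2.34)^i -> [-9.44, 22.09, -51.69, 120.95, -283.03]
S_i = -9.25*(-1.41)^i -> [-9.25, 13.04, -18.39, 25.93, -36.56]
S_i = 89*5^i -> [89, 445, 2225, 11125, 55625]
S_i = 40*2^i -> [40, 80, 160, 320, 640]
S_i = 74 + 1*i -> [74, 75, 76, 77, 78]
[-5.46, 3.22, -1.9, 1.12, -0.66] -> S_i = -5.46*(-0.59)^i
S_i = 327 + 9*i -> [327, 336, 345, 354, 363]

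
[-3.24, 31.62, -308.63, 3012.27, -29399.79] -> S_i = -3.24*(-9.76)^i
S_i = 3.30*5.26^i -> [3.3, 17.36, 91.3, 480.25, 2526.14]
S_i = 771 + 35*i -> [771, 806, 841, 876, 911]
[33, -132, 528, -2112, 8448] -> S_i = 33*-4^i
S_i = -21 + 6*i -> [-21, -15, -9, -3, 3]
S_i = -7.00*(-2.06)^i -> [-7.0, 14.42, -29.71, 61.19, -126.06]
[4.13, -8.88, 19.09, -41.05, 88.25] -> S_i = 4.13*(-2.15)^i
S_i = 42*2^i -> [42, 84, 168, 336, 672]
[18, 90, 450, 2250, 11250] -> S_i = 18*5^i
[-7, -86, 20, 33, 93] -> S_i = Random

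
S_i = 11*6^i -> [11, 66, 396, 2376, 14256]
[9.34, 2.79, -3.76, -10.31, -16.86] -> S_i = 9.34 + -6.55*i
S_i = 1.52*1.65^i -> [1.52, 2.51, 4.14, 6.83, 11.27]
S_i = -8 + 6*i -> [-8, -2, 4, 10, 16]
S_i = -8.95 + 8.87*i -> [-8.95, -0.08, 8.79, 17.66, 26.53]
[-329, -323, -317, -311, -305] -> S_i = -329 + 6*i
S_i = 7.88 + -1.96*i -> [7.88, 5.92, 3.96, 2.0, 0.04]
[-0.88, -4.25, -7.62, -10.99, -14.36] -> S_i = -0.88 + -3.37*i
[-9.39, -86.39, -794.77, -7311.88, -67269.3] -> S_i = -9.39*9.20^i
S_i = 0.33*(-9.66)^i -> [0.33, -3.19, 30.79, -297.47, 2873.57]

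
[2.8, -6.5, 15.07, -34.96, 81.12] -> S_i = 2.80*(-2.32)^i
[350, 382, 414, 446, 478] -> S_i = 350 + 32*i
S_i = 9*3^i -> [9, 27, 81, 243, 729]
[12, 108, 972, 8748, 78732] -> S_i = 12*9^i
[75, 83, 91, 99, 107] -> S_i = 75 + 8*i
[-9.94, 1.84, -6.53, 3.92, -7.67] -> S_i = Random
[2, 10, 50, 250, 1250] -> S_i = 2*5^i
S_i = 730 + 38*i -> [730, 768, 806, 844, 882]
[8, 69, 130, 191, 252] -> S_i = 8 + 61*i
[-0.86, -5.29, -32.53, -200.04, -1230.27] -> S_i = -0.86*6.15^i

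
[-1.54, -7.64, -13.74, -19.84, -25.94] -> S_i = -1.54 + -6.10*i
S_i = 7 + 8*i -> [7, 15, 23, 31, 39]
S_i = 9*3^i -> [9, 27, 81, 243, 729]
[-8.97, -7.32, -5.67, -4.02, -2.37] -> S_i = -8.97 + 1.65*i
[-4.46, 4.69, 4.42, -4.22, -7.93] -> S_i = Random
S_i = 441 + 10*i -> [441, 451, 461, 471, 481]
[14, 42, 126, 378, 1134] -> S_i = 14*3^i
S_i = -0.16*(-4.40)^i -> [-0.16, 0.7, -3.1, 13.63, -59.97]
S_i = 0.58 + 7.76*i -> [0.58, 8.34, 16.1, 23.86, 31.62]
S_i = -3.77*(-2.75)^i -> [-3.77, 10.37, -28.51, 78.4, -215.61]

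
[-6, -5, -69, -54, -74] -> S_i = Random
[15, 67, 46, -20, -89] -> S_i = Random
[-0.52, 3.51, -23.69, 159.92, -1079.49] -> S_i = -0.52*(-6.75)^i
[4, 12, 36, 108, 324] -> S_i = 4*3^i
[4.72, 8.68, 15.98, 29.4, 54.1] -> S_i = 4.72*1.84^i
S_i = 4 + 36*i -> [4, 40, 76, 112, 148]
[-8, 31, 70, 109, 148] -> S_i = -8 + 39*i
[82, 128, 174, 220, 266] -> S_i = 82 + 46*i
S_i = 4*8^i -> [4, 32, 256, 2048, 16384]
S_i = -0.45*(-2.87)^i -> [-0.45, 1.29, -3.71, 10.64, -30.53]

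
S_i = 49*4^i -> [49, 196, 784, 3136, 12544]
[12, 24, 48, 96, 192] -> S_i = 12*2^i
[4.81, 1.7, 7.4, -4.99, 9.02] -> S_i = Random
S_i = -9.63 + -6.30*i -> [-9.63, -15.93, -22.23, -28.53, -34.83]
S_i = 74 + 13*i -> [74, 87, 100, 113, 126]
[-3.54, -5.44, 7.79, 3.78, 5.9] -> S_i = Random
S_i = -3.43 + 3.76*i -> [-3.43, 0.33, 4.09, 7.85, 11.61]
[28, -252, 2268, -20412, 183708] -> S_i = 28*-9^i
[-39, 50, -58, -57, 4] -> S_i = Random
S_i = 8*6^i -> [8, 48, 288, 1728, 10368]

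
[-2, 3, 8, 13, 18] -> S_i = -2 + 5*i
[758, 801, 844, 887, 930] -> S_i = 758 + 43*i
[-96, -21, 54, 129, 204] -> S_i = -96 + 75*i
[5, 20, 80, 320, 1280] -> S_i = 5*4^i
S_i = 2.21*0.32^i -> [2.21, 0.71, 0.23, 0.07, 0.02]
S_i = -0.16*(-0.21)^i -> [-0.16, 0.03, -0.01, 0.0, -0.0]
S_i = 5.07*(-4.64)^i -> [5.07, -23.52, 109.16, -506.48, 2350.07]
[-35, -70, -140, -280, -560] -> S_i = -35*2^i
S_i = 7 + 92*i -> [7, 99, 191, 283, 375]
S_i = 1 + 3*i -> [1, 4, 7, 10, 13]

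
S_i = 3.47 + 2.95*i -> [3.47, 6.42, 9.37, 12.32, 15.27]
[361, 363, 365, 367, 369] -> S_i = 361 + 2*i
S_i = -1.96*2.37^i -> [-1.96, -4.65, -11.01, -26.09, -61.84]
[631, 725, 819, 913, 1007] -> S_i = 631 + 94*i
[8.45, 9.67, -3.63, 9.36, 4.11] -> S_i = Random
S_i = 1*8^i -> [1, 8, 64, 512, 4096]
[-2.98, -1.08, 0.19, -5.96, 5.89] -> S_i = Random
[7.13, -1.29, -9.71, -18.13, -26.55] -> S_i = 7.13 + -8.42*i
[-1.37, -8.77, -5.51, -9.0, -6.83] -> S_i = Random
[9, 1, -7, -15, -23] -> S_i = 9 + -8*i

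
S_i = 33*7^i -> [33, 231, 1617, 11319, 79233]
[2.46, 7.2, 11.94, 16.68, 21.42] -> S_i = 2.46 + 4.74*i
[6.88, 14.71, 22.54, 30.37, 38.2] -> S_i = 6.88 + 7.83*i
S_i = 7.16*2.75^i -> [7.16, 19.69, 54.15, 148.91, 409.49]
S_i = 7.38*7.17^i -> [7.38, 52.91, 379.4, 2720.28, 19504.42]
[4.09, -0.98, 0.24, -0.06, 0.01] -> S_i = 4.09*(-0.24)^i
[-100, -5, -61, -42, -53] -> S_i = Random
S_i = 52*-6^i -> [52, -312, 1872, -11232, 67392]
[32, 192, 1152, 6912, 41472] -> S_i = 32*6^i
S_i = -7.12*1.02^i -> [-7.12, -7.26, -7.41, -7.56, -7.71]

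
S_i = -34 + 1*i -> [-34, -33, -32, -31, -30]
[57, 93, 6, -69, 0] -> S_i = Random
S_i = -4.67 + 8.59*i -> [-4.67, 3.92, 12.51, 21.1, 29.69]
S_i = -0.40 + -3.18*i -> [-0.4, -3.58, -6.76, -9.94, -13.12]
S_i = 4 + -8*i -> [4, -4, -12, -20, -28]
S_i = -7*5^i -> [-7, -35, -175, -875, -4375]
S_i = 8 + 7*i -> [8, 15, 22, 29, 36]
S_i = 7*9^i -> [7, 63, 567, 5103, 45927]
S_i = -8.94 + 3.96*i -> [-8.94, -4.98, -1.02, 2.94, 6.9]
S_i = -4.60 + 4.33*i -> [-4.6, -0.27, 4.06, 8.39, 12.72]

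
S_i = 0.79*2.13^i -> [0.79, 1.68, 3.58, 7.63, 16.26]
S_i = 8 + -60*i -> [8, -52, -112, -172, -232]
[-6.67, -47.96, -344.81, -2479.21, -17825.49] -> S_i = -6.67*7.19^i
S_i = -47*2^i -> [-47, -94, -188, -376, -752]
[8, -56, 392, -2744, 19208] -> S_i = 8*-7^i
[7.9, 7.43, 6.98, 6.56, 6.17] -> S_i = 7.90*0.94^i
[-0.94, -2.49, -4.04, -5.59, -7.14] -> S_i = -0.94 + -1.55*i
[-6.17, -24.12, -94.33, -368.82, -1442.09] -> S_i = -6.17*3.91^i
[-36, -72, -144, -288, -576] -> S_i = -36*2^i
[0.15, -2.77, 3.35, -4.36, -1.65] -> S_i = Random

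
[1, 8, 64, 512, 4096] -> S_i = 1*8^i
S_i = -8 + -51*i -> [-8, -59, -110, -161, -212]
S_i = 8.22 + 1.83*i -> [8.22, 10.05, 11.88, 13.71, 15.54]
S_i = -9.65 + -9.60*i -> [-9.65, -19.25, -28.85, -38.45, -48.05]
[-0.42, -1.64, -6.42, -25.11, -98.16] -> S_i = -0.42*3.91^i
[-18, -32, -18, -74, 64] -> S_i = Random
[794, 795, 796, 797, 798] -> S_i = 794 + 1*i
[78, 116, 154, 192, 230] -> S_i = 78 + 38*i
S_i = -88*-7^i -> [-88, 616, -4312, 30184, -211288]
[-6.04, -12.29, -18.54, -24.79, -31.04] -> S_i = -6.04 + -6.25*i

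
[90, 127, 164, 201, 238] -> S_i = 90 + 37*i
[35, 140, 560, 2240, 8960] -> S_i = 35*4^i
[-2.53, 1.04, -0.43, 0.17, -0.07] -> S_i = -2.53*(-0.41)^i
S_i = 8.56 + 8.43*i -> [8.56, 16.99, 25.42, 33.85, 42.28]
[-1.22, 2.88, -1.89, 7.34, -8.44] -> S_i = Random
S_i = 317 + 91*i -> [317, 408, 499, 590, 681]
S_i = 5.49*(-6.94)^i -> [5.49, -38.1, 264.42, -1835.06, 12735.33]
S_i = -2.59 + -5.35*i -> [-2.59, -7.94, -13.29, -18.64, -23.99]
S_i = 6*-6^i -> [6, -36, 216, -1296, 7776]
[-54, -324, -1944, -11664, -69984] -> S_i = -54*6^i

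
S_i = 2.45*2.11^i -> [2.45, 5.17, 10.91, 23.02, 48.56]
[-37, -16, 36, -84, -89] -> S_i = Random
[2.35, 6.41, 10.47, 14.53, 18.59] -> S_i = 2.35 + 4.06*i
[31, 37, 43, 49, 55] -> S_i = 31 + 6*i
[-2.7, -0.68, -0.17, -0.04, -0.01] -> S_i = -2.70*0.25^i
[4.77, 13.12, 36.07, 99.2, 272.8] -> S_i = 4.77*2.75^i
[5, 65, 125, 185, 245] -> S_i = 5 + 60*i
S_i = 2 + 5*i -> [2, 7, 12, 17, 22]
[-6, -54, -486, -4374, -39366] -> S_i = -6*9^i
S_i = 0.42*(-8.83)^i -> [0.42, -3.71, 32.75, -289.16, 2553.24]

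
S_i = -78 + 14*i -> [-78, -64, -50, -36, -22]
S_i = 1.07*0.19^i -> [1.07, 0.2, 0.04, 0.01, 0.0]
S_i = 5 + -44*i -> [5, -39, -83, -127, -171]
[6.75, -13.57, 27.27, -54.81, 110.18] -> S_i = 6.75*(-2.01)^i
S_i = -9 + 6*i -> [-9, -3, 3, 9, 15]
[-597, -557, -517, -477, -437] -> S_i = -597 + 40*i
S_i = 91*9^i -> [91, 819, 7371, 66339, 597051]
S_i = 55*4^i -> [55, 220, 880, 3520, 14080]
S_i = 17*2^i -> [17, 34, 68, 136, 272]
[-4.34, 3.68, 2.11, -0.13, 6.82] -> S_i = Random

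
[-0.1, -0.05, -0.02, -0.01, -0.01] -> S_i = -0.10*0.48^i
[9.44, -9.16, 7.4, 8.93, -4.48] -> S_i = Random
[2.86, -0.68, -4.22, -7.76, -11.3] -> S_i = 2.86 + -3.54*i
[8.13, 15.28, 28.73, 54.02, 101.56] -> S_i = 8.13*1.88^i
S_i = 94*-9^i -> [94, -846, 7614, -68526, 616734]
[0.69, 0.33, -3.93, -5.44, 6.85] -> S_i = Random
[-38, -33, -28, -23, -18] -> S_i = -38 + 5*i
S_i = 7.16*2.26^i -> [7.16, 16.18, 36.57, 82.65, 186.79]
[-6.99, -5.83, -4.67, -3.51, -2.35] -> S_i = -6.99 + 1.16*i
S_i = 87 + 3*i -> [87, 90, 93, 96, 99]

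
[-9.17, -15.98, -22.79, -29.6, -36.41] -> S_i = -9.17 + -6.81*i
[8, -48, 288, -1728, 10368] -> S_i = 8*-6^i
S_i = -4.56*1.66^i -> [-4.56, -7.57, -12.57, -20.86, -34.63]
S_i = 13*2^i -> [13, 26, 52, 104, 208]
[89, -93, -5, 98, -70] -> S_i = Random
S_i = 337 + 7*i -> [337, 344, 351, 358, 365]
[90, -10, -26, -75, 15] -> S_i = Random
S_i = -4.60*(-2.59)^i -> [-4.6, 11.91, -30.86, 79.92, -206.99]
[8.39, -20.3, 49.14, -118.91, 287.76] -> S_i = 8.39*(-2.42)^i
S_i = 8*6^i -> [8, 48, 288, 1728, 10368]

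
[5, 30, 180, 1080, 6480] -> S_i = 5*6^i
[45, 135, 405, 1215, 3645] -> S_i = 45*3^i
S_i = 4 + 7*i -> [4, 11, 18, 25, 32]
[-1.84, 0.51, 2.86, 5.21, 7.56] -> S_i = -1.84 + 2.35*i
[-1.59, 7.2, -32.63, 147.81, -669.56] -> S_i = -1.59*(-4.53)^i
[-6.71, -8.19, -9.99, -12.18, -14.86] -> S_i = -6.71*1.22^i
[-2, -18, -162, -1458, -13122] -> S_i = -2*9^i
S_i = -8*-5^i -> [-8, 40, -200, 1000, -5000]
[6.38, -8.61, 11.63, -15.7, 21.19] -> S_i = 6.38*(-1.35)^i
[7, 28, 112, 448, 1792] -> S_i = 7*4^i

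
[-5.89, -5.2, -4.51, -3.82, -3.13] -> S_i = -5.89 + 0.69*i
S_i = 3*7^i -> [3, 21, 147, 1029, 7203]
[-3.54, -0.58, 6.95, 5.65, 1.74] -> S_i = Random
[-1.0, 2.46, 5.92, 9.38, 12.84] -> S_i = -1.00 + 3.46*i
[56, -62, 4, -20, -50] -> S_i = Random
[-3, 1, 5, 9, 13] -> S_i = -3 + 4*i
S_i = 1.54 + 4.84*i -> [1.54, 6.38, 11.22, 16.06, 20.9]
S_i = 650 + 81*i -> [650, 731, 812, 893, 974]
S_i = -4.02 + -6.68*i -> [-4.02, -10.7, -17.38, -24.06, -30.74]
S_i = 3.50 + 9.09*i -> [3.5, 12.59, 21.68, 30.77, 39.86]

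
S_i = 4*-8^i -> [4, -32, 256, -2048, 16384]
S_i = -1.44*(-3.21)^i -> [-1.44, 4.62, -14.84, 47.63, -152.89]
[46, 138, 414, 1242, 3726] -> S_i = 46*3^i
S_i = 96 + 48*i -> [96, 144, 192, 240, 288]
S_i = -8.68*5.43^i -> [-8.68, -47.13, -255.93, -1389.69, -7546.04]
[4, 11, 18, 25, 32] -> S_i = 4 + 7*i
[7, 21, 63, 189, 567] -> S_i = 7*3^i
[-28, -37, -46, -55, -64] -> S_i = -28 + -9*i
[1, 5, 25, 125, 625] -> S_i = 1*5^i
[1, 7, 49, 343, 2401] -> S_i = 1*7^i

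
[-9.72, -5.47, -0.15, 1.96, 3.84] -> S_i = Random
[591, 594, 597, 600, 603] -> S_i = 591 + 3*i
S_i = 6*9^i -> [6, 54, 486, 4374, 39366]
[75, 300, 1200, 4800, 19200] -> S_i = 75*4^i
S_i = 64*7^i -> [64, 448, 3136, 21952, 153664]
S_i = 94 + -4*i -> [94, 90, 86, 82, 78]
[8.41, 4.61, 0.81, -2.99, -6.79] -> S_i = 8.41 + -3.80*i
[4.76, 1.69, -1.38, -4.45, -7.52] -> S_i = 4.76 + -3.07*i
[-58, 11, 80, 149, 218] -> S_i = -58 + 69*i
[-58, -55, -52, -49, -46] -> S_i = -58 + 3*i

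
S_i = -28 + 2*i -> [-28, -26, -24, -22, -20]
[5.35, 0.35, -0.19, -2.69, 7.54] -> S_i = Random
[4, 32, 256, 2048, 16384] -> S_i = 4*8^i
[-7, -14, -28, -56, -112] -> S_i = -7*2^i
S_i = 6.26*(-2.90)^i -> [6.26, -18.15, 52.65, -152.68, 442.76]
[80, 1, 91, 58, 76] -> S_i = Random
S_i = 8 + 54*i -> [8, 62, 116, 170, 224]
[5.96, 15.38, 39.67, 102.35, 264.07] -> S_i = 5.96*2.58^i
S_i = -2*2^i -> [-2, -4, -8, -16, -32]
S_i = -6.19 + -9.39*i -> [-6.19, -15.58, -24.97, -34.36, -43.75]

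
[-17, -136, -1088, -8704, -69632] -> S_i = -17*8^i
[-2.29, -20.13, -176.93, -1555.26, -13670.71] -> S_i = -2.29*8.79^i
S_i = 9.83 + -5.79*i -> [9.83, 4.04, -1.75, -7.54, -13.33]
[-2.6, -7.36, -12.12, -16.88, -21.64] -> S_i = -2.60 + -4.76*i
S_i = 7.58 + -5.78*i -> [7.58, 1.8, -3.98, -9.76, -15.54]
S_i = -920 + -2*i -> [-920, -922, -924, -926, -928]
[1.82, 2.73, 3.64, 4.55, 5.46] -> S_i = 1.82 + 0.91*i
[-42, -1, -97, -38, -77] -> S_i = Random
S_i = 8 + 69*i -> [8, 77, 146, 215, 284]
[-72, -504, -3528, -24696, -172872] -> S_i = -72*7^i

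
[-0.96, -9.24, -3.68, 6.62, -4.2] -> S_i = Random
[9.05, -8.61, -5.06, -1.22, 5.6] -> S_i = Random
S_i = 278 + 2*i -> [278, 280, 282, 284, 286]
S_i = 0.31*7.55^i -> [0.31, 2.34, 17.67, 133.41, 1007.28]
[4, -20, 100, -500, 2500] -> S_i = 4*-5^i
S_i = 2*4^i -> [2, 8, 32, 128, 512]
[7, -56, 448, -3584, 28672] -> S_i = 7*-8^i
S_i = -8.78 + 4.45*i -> [-8.78, -4.33, 0.12, 4.57, 9.02]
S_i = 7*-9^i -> [7, -63, 567, -5103, 45927]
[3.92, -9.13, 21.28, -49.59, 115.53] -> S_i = 3.92*(-2.33)^i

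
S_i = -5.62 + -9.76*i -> [-5.62, -15.38, -25.14, -34.9, -44.66]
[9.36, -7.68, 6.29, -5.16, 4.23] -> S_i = 9.36*(-0.82)^i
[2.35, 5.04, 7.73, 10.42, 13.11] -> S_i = 2.35 + 2.69*i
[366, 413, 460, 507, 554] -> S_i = 366 + 47*i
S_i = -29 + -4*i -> [-29, -33, -37, -41, -45]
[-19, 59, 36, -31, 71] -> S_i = Random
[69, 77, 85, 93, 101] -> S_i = 69 + 8*i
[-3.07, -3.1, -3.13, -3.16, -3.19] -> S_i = -3.07*1.01^i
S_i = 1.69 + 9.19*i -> [1.69, 10.88, 20.07, 29.26, 38.45]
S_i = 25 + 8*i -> [25, 33, 41, 49, 57]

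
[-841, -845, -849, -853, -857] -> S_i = -841 + -4*i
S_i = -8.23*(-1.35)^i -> [-8.23, 11.11, -15.0, 20.25, -27.34]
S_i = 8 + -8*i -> [8, 0, -8, -16, -24]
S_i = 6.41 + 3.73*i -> [6.41, 10.14, 13.87, 17.6, 21.33]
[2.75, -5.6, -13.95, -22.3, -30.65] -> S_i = 2.75 + -8.35*i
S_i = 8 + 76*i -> [8, 84, 160, 236, 312]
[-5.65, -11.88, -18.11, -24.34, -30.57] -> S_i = -5.65 + -6.23*i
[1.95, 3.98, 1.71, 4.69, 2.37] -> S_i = Random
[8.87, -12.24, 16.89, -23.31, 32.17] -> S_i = 8.87*(-1.38)^i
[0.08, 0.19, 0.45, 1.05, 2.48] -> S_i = 0.08*2.36^i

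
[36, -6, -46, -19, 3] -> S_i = Random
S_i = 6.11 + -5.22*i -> [6.11, 0.89, -4.33, -9.55, -14.77]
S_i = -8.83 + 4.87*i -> [-8.83, -3.96, 0.91, 5.78, 10.65]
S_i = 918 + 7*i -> [918, 925, 932, 939, 946]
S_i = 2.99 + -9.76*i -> [2.99, -6.77, -16.53, -26.29, -36.05]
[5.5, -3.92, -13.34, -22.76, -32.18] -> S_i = 5.50 + -9.42*i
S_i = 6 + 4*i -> [6, 10, 14, 18, 22]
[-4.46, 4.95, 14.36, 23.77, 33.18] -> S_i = -4.46 + 9.41*i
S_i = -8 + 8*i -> [-8, 0, 8, 16, 24]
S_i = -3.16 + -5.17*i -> [-3.16, -8.33, -13.5, -18.67, -23.84]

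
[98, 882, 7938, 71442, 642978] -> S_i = 98*9^i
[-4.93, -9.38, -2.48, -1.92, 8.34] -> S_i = Random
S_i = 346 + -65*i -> [346, 281, 216, 151, 86]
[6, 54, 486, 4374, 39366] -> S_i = 6*9^i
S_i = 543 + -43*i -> [543, 500, 457, 414, 371]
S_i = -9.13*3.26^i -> [-9.13, -29.76, -97.03, -316.32, -1031.2]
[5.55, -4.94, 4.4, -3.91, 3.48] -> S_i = 5.55*(-0.89)^i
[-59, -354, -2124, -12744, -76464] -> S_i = -59*6^i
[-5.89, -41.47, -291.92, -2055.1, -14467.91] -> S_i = -5.89*7.04^i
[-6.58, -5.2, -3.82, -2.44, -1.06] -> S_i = -6.58 + 1.38*i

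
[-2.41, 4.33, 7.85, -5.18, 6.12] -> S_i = Random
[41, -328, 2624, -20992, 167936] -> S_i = 41*-8^i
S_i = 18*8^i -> [18, 144, 1152, 9216, 73728]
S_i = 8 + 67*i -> [8, 75, 142, 209, 276]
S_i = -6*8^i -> [-6, -48, -384, -3072, -24576]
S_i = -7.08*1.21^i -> [-7.08, -8.57, -10.37, -12.54, -15.18]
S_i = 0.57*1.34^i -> [0.57, 0.76, 1.02, 1.37, 1.84]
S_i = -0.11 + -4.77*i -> [-0.11, -4.88, -9.65, -14.42, -19.19]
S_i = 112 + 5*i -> [112, 117, 122, 127, 132]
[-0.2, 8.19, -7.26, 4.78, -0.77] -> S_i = Random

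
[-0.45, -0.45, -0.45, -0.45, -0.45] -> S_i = -0.45 + -0.00*i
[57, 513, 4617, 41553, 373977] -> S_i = 57*9^i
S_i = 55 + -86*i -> [55, -31, -117, -203, -289]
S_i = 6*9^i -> [6, 54, 486, 4374, 39366]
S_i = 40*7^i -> [40, 280, 1960, 13720, 96040]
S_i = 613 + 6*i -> [613, 619, 625, 631, 637]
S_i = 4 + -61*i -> [4, -57, -118, -179, -240]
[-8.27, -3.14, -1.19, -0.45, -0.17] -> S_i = -8.27*0.38^i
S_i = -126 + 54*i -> [-126, -72, -18, 36, 90]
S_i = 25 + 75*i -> [25, 100, 175, 250, 325]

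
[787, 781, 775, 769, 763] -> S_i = 787 + -6*i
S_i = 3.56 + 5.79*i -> [3.56, 9.35, 15.14, 20.93, 26.72]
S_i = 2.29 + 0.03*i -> [2.29, 2.32, 2.35, 2.38, 2.41]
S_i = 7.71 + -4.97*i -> [7.71, 2.74, -2.23, -7.2, -12.17]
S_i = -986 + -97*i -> [-986, -1083, -1180, -1277, -1374]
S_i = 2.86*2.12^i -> [2.86, 6.06, 12.85, 27.25, 57.77]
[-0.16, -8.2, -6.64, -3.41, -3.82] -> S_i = Random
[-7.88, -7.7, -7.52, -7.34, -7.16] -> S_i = -7.88 + 0.18*i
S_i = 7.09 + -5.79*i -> [7.09, 1.3, -4.49, -10.28, -16.07]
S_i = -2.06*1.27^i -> [-2.06, -2.62, -3.32, -4.22, -5.36]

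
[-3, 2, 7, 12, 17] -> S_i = -3 + 5*i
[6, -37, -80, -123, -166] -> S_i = 6 + -43*i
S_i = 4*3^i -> [4, 12, 36, 108, 324]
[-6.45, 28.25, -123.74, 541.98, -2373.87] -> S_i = -6.45*(-4.38)^i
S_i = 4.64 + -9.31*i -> [4.64, -4.67, -13.98, -23.29, -32.6]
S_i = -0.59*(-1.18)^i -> [-0.59, 0.7, -0.82, 0.97, -1.14]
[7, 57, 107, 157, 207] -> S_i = 7 + 50*i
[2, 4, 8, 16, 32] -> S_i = 2*2^i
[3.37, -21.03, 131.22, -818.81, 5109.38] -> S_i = 3.37*(-6.24)^i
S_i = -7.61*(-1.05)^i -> [-7.61, 7.99, -8.39, 8.81, -9.25]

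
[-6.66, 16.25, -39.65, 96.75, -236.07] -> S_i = -6.66*(-2.44)^i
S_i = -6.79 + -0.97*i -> [-6.79, -7.76, -8.73, -9.7, -10.67]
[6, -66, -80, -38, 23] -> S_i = Random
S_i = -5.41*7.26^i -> [-5.41, -39.28, -285.15, -2070.18, -15029.47]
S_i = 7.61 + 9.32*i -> [7.61, 16.93, 26.25, 35.57, 44.89]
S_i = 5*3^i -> [5, 15, 45, 135, 405]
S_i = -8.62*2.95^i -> [-8.62, -25.43, -75.02, -221.3, -652.82]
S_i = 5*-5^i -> [5, -25, 125, -625, 3125]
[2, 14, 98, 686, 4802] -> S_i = 2*7^i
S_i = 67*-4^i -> [67, -268, 1072, -4288, 17152]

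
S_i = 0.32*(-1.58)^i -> [0.32, -0.51, 0.8, -1.26, 1.99]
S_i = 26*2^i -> [26, 52, 104, 208, 416]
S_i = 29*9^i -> [29, 261, 2349, 21141, 190269]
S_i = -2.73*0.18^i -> [-2.73, -0.49, -0.09, -0.02, -0.0]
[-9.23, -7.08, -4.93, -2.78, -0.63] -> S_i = -9.23 + 2.15*i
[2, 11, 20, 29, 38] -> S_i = 2 + 9*i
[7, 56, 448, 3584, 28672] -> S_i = 7*8^i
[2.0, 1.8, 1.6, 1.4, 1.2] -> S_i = 2.00 + -0.20*i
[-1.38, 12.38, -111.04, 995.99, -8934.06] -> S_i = -1.38*(-8.97)^i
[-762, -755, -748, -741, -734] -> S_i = -762 + 7*i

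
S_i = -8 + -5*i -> [-8, -13, -18, -23, -28]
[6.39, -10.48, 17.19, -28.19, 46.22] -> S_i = 6.39*(-1.64)^i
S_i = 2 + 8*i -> [2, 10, 18, 26, 34]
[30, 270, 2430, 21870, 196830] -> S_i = 30*9^i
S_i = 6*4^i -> [6, 24, 96, 384, 1536]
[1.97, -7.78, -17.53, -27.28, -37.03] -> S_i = 1.97 + -9.75*i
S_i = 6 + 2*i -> [6, 8, 10, 12, 14]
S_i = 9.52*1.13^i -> [9.52, 10.76, 12.16, 13.74, 15.52]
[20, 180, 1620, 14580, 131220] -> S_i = 20*9^i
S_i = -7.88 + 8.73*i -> [-7.88, 0.85, 9.58, 18.31, 27.04]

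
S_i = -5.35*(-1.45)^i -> [-5.35, 7.76, -11.25, 16.31, -23.65]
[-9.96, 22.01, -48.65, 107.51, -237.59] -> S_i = -9.96*(-2.21)^i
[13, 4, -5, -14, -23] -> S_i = 13 + -9*i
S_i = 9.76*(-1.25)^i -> [9.76, -12.2, 15.25, -19.06, 23.83]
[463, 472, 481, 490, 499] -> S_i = 463 + 9*i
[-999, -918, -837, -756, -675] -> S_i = -999 + 81*i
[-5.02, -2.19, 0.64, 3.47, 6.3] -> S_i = -5.02 + 2.83*i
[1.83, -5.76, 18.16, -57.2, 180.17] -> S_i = 1.83*(-3.15)^i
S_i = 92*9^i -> [92, 828, 7452, 67068, 603612]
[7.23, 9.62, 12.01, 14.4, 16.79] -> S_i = 7.23 + 2.39*i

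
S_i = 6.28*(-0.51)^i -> [6.28, -3.2, 1.63, -0.83, 0.42]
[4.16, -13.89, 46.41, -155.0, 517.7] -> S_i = 4.16*(-3.34)^i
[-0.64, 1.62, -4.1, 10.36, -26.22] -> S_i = -0.64*(-2.53)^i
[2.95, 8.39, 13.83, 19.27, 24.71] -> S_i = 2.95 + 5.44*i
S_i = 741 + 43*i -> [741, 784, 827, 870, 913]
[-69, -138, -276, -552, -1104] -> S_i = -69*2^i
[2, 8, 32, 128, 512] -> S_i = 2*4^i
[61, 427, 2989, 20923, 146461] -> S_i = 61*7^i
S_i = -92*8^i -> [-92, -736, -5888, -47104, -376832]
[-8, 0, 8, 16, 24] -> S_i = -8 + 8*i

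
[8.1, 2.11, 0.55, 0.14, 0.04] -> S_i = 8.10*0.26^i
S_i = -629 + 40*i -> [-629, -589, -549, -509, -469]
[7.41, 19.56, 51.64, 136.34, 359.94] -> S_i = 7.41*2.64^i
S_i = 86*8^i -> [86, 688, 5504, 44032, 352256]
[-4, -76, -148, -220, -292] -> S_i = -4 + -72*i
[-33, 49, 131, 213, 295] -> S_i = -33 + 82*i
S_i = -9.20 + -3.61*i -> [-9.2, -12.81, -16.42, -20.03, -23.64]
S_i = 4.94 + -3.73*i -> [4.94, 1.21, -2.52, -6.25, -9.98]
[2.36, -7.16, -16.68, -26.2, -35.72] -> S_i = 2.36 + -9.52*i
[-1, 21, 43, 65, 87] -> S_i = -1 + 22*i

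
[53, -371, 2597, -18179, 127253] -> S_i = 53*-7^i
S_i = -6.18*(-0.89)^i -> [-6.18, 5.5, -4.9, 4.36, -3.88]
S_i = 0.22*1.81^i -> [0.22, 0.4, 0.72, 1.3, 2.36]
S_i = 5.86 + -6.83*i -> [5.86, -0.97, -7.8, -14.63, -21.46]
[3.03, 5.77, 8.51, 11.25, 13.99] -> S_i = 3.03 + 2.74*i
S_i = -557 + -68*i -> [-557, -625, -693, -761, -829]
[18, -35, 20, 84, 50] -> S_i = Random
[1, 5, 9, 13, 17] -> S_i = 1 + 4*i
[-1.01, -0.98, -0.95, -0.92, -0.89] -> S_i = -1.01 + 0.03*i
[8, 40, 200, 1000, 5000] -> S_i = 8*5^i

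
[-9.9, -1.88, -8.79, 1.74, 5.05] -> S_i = Random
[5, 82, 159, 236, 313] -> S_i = 5 + 77*i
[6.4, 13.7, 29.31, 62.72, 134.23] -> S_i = 6.40*2.14^i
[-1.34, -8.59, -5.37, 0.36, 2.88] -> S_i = Random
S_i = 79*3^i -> [79, 237, 711, 2133, 6399]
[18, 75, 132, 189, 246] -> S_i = 18 + 57*i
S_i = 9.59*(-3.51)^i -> [9.59, -33.66, 118.15, -414.71, 1455.62]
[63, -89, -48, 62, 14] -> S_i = Random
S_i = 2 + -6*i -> [2, -4, -10, -16, -22]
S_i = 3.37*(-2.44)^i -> [3.37, -8.22, 20.06, -48.96, 119.45]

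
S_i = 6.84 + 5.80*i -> [6.84, 12.64, 18.44, 24.24, 30.04]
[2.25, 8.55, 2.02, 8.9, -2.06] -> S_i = Random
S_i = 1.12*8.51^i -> [1.12, 9.53, 81.11, 690.25, 5874.03]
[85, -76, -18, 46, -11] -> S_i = Random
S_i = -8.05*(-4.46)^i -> [-8.05, 35.9, -160.13, 714.17, -3185.19]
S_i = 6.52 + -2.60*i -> [6.52, 3.92, 1.32, -1.28, -3.88]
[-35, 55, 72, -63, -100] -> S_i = Random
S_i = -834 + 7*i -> [-834, -827, -820, -813, -806]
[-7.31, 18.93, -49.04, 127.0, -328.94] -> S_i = -7.31*(-2.59)^i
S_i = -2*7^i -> [-2, -14, -98, -686, -4802]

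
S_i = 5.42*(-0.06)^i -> [5.42, -0.33, 0.02, -0.0, 0.0]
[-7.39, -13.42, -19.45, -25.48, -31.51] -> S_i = -7.39 + -6.03*i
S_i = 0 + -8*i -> [0, -8, -16, -24, -32]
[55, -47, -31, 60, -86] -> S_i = Random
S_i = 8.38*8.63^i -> [8.38, 72.32, 624.12, 5386.12, 46482.26]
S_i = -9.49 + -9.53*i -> [-9.49, -19.02, -28.55, -38.08, -47.61]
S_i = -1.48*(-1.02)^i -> [-1.48, 1.51, -1.54, 1.57, -1.6]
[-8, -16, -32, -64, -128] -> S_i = -8*2^i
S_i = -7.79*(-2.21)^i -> [-7.79, 17.22, -38.05, 84.08, -185.83]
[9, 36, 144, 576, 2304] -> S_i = 9*4^i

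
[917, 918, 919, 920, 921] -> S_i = 917 + 1*i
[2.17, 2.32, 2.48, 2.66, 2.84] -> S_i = 2.17*1.07^i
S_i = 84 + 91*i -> [84, 175, 266, 357, 448]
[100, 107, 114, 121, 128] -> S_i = 100 + 7*i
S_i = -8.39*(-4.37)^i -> [-8.39, 36.66, -160.22, 700.17, -3059.76]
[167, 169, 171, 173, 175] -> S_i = 167 + 2*i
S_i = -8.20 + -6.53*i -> [-8.2, -14.73, -21.26, -27.79, -34.32]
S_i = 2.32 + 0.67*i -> [2.32, 2.99, 3.66, 4.33, 5.0]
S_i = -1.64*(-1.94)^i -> [-1.64, 3.18, -6.17, 11.97, -23.23]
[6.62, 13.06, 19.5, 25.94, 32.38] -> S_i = 6.62 + 6.44*i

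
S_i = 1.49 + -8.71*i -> [1.49, -7.22, -15.93, -24.64, -33.35]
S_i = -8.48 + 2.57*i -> [-8.48, -5.91, -3.34, -0.77, 1.8]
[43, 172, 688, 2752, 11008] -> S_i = 43*4^i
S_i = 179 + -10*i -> [179, 169, 159, 149, 139]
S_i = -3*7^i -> [-3, -21, -147, -1029, -7203]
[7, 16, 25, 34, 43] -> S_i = 7 + 9*i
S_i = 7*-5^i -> [7, -35, 175, -875, 4375]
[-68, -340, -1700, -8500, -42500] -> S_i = -68*5^i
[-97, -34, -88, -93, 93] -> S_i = Random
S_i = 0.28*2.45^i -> [0.28, 0.69, 1.68, 4.12, 10.09]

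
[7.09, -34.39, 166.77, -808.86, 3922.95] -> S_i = 7.09*(-4.85)^i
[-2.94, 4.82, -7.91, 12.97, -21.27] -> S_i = -2.94*(-1.64)^i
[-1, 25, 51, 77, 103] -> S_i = -1 + 26*i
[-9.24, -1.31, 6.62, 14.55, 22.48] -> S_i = -9.24 + 7.93*i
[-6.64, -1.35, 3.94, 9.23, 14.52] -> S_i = -6.64 + 5.29*i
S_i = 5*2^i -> [5, 10, 20, 40, 80]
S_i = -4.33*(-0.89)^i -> [-4.33, 3.85, -3.43, 3.05, -2.72]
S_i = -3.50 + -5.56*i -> [-3.5, -9.06, -14.62, -20.18, -25.74]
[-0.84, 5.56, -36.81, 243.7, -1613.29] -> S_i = -0.84*(-6.62)^i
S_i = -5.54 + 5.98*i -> [-5.54, 0.44, 6.42, 12.4, 18.38]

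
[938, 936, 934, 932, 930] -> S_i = 938 + -2*i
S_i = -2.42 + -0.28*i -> [-2.42, -2.7, -2.98, -3.26, -3.54]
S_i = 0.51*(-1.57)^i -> [0.51, -0.8, 1.26, -1.97, 3.1]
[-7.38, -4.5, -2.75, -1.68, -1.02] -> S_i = -7.38*0.61^i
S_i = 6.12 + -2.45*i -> [6.12, 3.67, 1.22, -1.23, -3.68]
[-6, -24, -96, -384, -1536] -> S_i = -6*4^i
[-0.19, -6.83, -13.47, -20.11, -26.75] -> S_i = -0.19 + -6.64*i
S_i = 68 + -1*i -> [68, 67, 66, 65, 64]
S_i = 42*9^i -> [42, 378, 3402, 30618, 275562]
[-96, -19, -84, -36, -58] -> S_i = Random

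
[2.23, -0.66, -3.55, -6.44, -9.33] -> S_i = 2.23 + -2.89*i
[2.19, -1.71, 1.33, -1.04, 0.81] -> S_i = 2.19*(-0.78)^i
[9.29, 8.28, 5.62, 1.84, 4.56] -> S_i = Random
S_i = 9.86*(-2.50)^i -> [9.86, -24.65, 61.62, -154.06, 385.16]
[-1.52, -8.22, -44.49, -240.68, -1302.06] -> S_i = -1.52*5.41^i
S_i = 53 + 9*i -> [53, 62, 71, 80, 89]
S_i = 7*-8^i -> [7, -56, 448, -3584, 28672]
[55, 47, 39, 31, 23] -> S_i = 55 + -8*i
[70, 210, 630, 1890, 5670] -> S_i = 70*3^i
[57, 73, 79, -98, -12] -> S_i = Random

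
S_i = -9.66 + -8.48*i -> [-9.66, -18.14, -26.62, -35.1, -43.58]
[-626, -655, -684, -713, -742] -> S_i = -626 + -29*i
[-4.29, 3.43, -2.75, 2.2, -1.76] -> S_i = -4.29*(-0.80)^i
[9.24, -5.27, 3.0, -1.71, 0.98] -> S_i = 9.24*(-0.57)^i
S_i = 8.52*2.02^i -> [8.52, 17.21, 34.77, 70.23, 141.86]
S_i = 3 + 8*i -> [3, 11, 19, 27, 35]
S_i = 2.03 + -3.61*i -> [2.03, -1.58, -5.19, -8.8, -12.41]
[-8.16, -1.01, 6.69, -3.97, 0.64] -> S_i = Random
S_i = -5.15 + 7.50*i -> [-5.15, 2.35, 9.85, 17.35, 24.85]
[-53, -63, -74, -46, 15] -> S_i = Random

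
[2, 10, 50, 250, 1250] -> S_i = 2*5^i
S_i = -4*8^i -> [-4, -32, -256, -2048, -16384]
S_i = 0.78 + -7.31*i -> [0.78, -6.53, -13.84, -21.15, -28.46]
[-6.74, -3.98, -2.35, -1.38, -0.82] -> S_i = -6.74*0.59^i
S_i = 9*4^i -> [9, 36, 144, 576, 2304]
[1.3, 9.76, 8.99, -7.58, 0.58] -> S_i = Random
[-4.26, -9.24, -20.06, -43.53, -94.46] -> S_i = -4.26*2.17^i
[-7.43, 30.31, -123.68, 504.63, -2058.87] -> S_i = -7.43*(-4.08)^i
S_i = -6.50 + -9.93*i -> [-6.5, -16.43, -26.36, -36.29, -46.22]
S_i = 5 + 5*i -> [5, 10, 15, 20, 25]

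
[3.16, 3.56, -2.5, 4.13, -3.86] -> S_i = Random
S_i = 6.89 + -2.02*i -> [6.89, 4.87, 2.85, 0.83, -1.19]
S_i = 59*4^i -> [59, 236, 944, 3776, 15104]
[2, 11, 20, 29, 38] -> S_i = 2 + 9*i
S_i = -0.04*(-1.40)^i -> [-0.04, 0.06, -0.08, 0.11, -0.15]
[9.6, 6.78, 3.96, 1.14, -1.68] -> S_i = 9.60 + -2.82*i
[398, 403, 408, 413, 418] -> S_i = 398 + 5*i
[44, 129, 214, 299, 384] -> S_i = 44 + 85*i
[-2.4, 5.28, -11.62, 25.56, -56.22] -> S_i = -2.40*(-2.20)^i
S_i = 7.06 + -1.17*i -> [7.06, 5.89, 4.72, 3.55, 2.38]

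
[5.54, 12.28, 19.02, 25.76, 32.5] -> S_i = 5.54 + 6.74*i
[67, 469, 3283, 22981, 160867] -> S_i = 67*7^i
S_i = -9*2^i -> [-9, -18, -36, -72, -144]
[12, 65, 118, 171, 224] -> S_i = 12 + 53*i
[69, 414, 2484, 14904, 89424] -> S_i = 69*6^i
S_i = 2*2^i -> [2, 4, 8, 16, 32]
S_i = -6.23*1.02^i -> [-6.23, -6.35, -6.48, -6.61, -6.74]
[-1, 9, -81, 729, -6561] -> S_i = -1*-9^i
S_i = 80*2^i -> [80, 160, 320, 640, 1280]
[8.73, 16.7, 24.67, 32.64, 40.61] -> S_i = 8.73 + 7.97*i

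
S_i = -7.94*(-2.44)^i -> [-7.94, 19.37, -47.27, 115.34, -281.44]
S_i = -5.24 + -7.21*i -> [-5.24, -12.45, -19.66, -26.87, -34.08]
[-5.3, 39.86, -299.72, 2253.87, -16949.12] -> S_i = -5.30*(-7.52)^i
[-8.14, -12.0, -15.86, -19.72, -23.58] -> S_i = -8.14 + -3.86*i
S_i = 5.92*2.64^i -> [5.92, 15.63, 41.26, 108.93, 287.57]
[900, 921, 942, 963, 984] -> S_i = 900 + 21*i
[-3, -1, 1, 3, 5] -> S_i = -3 + 2*i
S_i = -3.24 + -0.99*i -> [-3.24, -4.23, -5.22, -6.21, -7.2]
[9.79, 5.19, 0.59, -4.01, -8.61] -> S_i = 9.79 + -4.60*i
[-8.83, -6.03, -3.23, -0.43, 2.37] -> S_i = -8.83 + 2.80*i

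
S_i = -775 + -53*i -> [-775, -828, -881, -934, -987]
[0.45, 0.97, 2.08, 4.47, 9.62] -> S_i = 0.45*2.15^i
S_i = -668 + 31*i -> [-668, -637, -606, -575, -544]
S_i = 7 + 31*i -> [7, 38, 69, 100, 131]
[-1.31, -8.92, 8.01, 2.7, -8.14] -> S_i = Random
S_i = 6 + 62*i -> [6, 68, 130, 192, 254]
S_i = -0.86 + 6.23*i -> [-0.86, 5.37, 11.6, 17.83, 24.06]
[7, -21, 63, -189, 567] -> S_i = 7*-3^i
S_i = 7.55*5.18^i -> [7.55, 39.11, 202.58, 1049.39, 5435.83]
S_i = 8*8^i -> [8, 64, 512, 4096, 32768]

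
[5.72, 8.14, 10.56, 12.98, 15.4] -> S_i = 5.72 + 2.42*i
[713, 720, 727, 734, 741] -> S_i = 713 + 7*i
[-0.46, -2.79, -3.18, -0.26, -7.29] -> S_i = Random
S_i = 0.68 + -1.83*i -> [0.68, -1.15, -2.98, -4.81, -6.64]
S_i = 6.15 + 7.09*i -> [6.15, 13.24, 20.33, 27.42, 34.51]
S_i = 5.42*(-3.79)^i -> [5.42, -20.54, 77.85, -295.06, 1118.29]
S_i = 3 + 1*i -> [3, 4, 5, 6, 7]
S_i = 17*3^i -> [17, 51, 153, 459, 1377]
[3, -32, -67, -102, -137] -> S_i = 3 + -35*i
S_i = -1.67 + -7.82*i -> [-1.67, -9.49, -17.31, -25.13, -32.95]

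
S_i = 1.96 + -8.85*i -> [1.96, -6.89, -15.74, -24.59, -33.44]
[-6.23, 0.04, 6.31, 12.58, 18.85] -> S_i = -6.23 + 6.27*i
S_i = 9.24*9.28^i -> [9.24, 85.75, 795.73, 7384.41, 68527.34]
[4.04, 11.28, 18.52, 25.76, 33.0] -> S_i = 4.04 + 7.24*i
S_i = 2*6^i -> [2, 12, 72, 432, 2592]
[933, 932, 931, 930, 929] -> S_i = 933 + -1*i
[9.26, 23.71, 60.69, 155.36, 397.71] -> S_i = 9.26*2.56^i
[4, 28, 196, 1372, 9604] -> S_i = 4*7^i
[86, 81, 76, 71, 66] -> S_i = 86 + -5*i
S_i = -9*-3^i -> [-9, 27, -81, 243, -729]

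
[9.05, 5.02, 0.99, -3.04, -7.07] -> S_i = 9.05 + -4.03*i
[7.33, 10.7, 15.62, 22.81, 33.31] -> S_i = 7.33*1.46^i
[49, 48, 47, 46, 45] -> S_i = 49 + -1*i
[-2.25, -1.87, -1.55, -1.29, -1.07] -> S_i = -2.25*0.83^i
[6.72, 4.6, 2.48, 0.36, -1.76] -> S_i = 6.72 + -2.12*i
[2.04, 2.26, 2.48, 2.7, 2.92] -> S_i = 2.04 + 0.22*i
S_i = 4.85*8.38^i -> [4.85, 40.64, 340.59, 2854.13, 23917.61]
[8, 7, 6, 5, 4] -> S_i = 8 + -1*i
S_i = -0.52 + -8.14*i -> [-0.52, -8.66, -16.8, -24.94, -33.08]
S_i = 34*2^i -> [34, 68, 136, 272, 544]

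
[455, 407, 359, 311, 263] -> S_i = 455 + -48*i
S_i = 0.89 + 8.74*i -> [0.89, 9.63, 18.37, 27.11, 35.85]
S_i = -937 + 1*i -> [-937, -936, -935, -934, -933]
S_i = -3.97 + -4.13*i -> [-3.97, -8.1, -12.23, -16.36, -20.49]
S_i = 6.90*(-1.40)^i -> [6.9, -9.66, 13.52, -18.93, 26.51]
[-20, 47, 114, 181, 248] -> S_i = -20 + 67*i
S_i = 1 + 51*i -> [1, 52, 103, 154, 205]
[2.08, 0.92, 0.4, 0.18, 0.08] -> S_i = 2.08*0.44^i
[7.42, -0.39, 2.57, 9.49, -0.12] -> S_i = Random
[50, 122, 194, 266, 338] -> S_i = 50 + 72*i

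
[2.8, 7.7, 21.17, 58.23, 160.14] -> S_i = 2.80*2.75^i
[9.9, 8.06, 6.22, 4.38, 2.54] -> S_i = 9.90 + -1.84*i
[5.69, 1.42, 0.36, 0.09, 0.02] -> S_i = 5.69*0.25^i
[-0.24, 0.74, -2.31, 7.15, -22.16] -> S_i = -0.24*(-3.10)^i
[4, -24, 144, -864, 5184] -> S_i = 4*-6^i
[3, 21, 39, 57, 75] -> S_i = 3 + 18*i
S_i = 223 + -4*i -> [223, 219, 215, 211, 207]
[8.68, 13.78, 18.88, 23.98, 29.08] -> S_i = 8.68 + 5.10*i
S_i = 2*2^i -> [2, 4, 8, 16, 32]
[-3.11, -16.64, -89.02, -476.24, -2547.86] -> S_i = -3.11*5.35^i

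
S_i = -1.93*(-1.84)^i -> [-1.93, 3.55, -6.53, 12.02, -22.12]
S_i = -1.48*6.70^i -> [-1.48, -9.92, -66.44, -445.13, -2982.37]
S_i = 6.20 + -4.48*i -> [6.2, 1.72, -2.76, -7.24, -11.72]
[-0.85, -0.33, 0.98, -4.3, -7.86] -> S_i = Random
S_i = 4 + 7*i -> [4, 11, 18, 25, 32]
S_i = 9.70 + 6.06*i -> [9.7, 15.76, 21.82, 27.88, 33.94]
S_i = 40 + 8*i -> [40, 48, 56, 64, 72]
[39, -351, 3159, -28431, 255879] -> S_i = 39*-9^i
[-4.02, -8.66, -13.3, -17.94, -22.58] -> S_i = -4.02 + -4.64*i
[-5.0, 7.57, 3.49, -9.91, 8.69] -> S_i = Random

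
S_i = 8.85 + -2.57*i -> [8.85, 6.28, 3.71, 1.14, -1.43]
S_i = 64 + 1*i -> [64, 65, 66, 67, 68]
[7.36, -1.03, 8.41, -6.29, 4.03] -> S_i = Random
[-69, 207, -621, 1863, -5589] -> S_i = -69*-3^i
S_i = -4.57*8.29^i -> [-4.57, -37.89, -314.07, -2603.63, -21584.12]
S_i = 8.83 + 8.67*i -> [8.83, 17.5, 26.17, 34.84, 43.51]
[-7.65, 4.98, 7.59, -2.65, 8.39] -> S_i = Random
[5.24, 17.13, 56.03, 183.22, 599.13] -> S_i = 5.24*3.27^i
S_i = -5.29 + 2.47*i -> [-5.29, -2.82, -0.35, 2.12, 4.59]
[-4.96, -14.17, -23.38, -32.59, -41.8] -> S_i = -4.96 + -9.21*i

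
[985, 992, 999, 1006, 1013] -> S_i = 985 + 7*i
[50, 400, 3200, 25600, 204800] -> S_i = 50*8^i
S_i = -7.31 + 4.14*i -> [-7.31, -3.17, 0.97, 5.11, 9.25]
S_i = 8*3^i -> [8, 24, 72, 216, 648]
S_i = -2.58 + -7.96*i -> [-2.58, -10.54, -18.5, -26.46, -34.42]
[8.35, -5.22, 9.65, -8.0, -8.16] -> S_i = Random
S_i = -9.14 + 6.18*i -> [-9.14, -2.96, 3.22, 9.4, 15.58]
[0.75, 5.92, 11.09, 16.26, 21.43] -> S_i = 0.75 + 5.17*i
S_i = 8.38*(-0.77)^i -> [8.38, -6.45, 4.97, -3.83, 2.95]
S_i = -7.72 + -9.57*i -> [-7.72, -17.29, -26.86, -36.43, -46.0]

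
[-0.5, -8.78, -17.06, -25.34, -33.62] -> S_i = -0.50 + -8.28*i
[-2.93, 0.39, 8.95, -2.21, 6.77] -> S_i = Random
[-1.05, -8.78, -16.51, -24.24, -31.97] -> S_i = -1.05 + -7.73*i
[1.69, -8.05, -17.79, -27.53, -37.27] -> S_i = 1.69 + -9.74*i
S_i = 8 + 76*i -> [8, 84, 160, 236, 312]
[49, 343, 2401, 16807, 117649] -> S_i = 49*7^i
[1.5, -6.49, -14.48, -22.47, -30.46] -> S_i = 1.50 + -7.99*i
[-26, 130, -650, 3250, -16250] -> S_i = -26*-5^i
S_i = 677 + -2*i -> [677, 675, 673, 671, 669]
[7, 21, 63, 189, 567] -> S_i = 7*3^i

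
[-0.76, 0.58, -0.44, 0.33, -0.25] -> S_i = -0.76*(-0.76)^i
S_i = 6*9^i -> [6, 54, 486, 4374, 39366]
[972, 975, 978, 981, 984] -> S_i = 972 + 3*i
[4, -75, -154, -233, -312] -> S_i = 4 + -79*i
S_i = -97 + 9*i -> [-97, -88, -79, -70, -61]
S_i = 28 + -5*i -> [28, 23, 18, 13, 8]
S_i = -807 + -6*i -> [-807, -813, -819, -825, -831]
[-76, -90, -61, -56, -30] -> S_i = Random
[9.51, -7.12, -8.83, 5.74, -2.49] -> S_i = Random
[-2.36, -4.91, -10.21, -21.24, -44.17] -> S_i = -2.36*2.08^i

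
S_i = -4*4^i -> [-4, -16, -64, -256, -1024]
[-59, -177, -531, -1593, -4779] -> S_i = -59*3^i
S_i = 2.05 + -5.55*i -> [2.05, -3.5, -9.05, -14.6, -20.15]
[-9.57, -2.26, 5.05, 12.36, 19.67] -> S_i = -9.57 + 7.31*i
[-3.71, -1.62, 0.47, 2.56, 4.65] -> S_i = -3.71 + 2.09*i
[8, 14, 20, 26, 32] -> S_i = 8 + 6*i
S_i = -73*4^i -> [-73, -292, -1168, -4672, -18688]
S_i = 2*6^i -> [2, 12, 72, 432, 2592]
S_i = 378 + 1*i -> [378, 379, 380, 381, 382]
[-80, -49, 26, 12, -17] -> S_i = Random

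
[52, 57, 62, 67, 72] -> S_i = 52 + 5*i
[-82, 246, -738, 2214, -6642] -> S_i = -82*-3^i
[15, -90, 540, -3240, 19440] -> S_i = 15*-6^i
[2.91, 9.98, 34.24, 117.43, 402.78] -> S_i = 2.91*3.43^i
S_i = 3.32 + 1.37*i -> [3.32, 4.69, 6.06, 7.43, 8.8]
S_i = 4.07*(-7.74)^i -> [4.07, -31.5, 243.82, -1887.2, 14606.91]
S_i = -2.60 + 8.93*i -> [-2.6, 6.33, 15.26, 24.19, 33.12]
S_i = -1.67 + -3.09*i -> [-1.67, -4.76, -7.85, -10.94, -14.03]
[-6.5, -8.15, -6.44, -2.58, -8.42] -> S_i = Random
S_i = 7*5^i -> [7, 35, 175, 875, 4375]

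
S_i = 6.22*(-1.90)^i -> [6.22, -11.82, 22.45, -42.66, 81.06]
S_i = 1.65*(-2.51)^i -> [1.65, -4.14, 10.4, -26.09, 65.49]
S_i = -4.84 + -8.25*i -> [-4.84, -13.09, -21.34, -29.59, -37.84]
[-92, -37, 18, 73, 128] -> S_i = -92 + 55*i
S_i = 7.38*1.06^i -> [7.38, 7.82, 8.29, 8.79, 9.32]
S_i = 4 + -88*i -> [4, -84, -172, -260, -348]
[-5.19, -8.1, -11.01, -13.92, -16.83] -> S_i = -5.19 + -2.91*i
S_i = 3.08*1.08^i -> [3.08, 3.33, 3.59, 3.88, 4.19]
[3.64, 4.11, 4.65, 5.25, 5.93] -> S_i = 3.64*1.13^i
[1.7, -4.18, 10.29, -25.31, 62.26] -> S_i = 1.70*(-2.46)^i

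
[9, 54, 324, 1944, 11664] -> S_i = 9*6^i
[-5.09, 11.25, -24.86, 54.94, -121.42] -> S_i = -5.09*(-2.21)^i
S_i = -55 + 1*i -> [-55, -54, -53, -52, -51]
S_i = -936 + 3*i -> [-936, -933, -930, -927, -924]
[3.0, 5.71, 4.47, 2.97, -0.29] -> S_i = Random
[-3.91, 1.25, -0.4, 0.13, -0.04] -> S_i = -3.91*(-0.32)^i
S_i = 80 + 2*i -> [80, 82, 84, 86, 88]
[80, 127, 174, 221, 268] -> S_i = 80 + 47*i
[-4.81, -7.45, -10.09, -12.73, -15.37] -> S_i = -4.81 + -2.64*i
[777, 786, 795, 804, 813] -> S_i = 777 + 9*i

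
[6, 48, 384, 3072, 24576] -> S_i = 6*8^i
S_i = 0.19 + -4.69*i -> [0.19, -4.5, -9.19, -13.88, -18.57]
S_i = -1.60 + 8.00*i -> [-1.6, 6.4, 14.4, 22.4, 30.4]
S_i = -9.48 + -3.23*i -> [-9.48, -12.71, -15.94, -19.17, -22.4]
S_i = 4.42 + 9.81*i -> [4.42, 14.23, 24.04, 33.85, 43.66]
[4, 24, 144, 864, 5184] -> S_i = 4*6^i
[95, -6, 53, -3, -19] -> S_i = Random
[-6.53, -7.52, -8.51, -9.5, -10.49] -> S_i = -6.53 + -0.99*i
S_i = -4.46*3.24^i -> [-4.46, -14.45, -46.82, -151.69, -491.49]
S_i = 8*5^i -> [8, 40, 200, 1000, 5000]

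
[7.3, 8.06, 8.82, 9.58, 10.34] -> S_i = 7.30 + 0.76*i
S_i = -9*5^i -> [-9, -45, -225, -1125, -5625]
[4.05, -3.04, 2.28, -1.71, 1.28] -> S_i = 4.05*(-0.75)^i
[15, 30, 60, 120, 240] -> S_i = 15*2^i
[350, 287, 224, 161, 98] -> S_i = 350 + -63*i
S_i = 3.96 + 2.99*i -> [3.96, 6.95, 9.94, 12.93, 15.92]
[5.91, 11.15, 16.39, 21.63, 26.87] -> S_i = 5.91 + 5.24*i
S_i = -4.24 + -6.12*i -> [-4.24, -10.36, -16.48, -22.6, -28.72]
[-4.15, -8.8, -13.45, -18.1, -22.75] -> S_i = -4.15 + -4.65*i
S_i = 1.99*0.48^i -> [1.99, 0.96, 0.46, 0.22, 0.11]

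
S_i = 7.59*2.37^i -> [7.59, 17.99, 42.63, 101.04, 239.46]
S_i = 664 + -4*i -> [664, 660, 656, 652, 648]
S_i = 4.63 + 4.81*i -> [4.63, 9.44, 14.25, 19.06, 23.87]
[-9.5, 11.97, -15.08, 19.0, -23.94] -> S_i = -9.50*(-1.26)^i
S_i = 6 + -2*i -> [6, 4, 2, 0, -2]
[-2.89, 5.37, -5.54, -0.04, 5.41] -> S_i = Random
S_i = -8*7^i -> [-8, -56, -392, -2744, -19208]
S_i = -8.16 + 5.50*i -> [-8.16, -2.66, 2.84, 8.34, 13.84]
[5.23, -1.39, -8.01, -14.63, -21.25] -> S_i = 5.23 + -6.62*i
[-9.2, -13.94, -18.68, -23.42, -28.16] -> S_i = -9.20 + -4.74*i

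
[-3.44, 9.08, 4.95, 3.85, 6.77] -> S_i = Random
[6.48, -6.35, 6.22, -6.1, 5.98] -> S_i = 6.48*(-0.98)^i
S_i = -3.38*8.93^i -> [-3.38, -30.18, -269.54, -2406.97, -21494.26]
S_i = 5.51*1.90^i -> [5.51, 10.47, 19.89, 37.79, 71.81]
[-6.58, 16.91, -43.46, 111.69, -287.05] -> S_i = -6.58*(-2.57)^i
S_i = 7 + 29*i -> [7, 36, 65, 94, 123]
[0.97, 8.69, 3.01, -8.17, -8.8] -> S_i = Random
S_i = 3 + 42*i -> [3, 45, 87, 129, 171]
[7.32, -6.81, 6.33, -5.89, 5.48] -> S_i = 7.32*(-0.93)^i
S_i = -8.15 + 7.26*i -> [-8.15, -0.89, 6.37, 13.63, 20.89]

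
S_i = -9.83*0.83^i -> [-9.83, -8.16, -6.77, -5.62, -4.67]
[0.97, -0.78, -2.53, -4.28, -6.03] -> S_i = 0.97 + -1.75*i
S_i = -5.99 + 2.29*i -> [-5.99, -3.7, -1.41, 0.88, 3.17]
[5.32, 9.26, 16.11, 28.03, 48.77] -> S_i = 5.32*1.74^i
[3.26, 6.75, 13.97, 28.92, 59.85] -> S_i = 3.26*2.07^i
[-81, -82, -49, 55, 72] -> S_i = Random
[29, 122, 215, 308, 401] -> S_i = 29 + 93*i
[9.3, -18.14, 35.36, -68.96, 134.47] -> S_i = 9.30*(-1.95)^i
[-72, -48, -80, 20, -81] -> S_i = Random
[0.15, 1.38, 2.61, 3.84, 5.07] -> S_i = 0.15 + 1.23*i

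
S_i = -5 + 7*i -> [-5, 2, 9, 16, 23]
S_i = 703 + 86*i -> [703, 789, 875, 961, 1047]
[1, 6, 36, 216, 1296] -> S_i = 1*6^i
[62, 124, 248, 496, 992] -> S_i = 62*2^i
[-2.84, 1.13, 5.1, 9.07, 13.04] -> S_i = -2.84 + 3.97*i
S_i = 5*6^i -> [5, 30, 180, 1080, 6480]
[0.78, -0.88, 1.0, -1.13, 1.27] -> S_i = 0.78*(-1.13)^i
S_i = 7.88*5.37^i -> [7.88, 42.32, 227.23, 1220.25, 6552.75]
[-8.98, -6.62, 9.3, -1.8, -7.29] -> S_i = Random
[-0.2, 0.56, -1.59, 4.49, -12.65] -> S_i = -0.20*(-2.82)^i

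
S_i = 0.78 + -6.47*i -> [0.78, -5.69, -12.16, -18.63, -25.1]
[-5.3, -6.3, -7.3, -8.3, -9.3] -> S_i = -5.30 + -1.00*i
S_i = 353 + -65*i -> [353, 288, 223, 158, 93]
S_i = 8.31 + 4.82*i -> [8.31, 13.13, 17.95, 22.77, 27.59]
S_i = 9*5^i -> [9, 45, 225, 1125, 5625]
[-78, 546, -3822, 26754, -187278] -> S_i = -78*-7^i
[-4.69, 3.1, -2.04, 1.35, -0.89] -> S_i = -4.69*(-0.66)^i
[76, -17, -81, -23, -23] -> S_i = Random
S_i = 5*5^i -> [5, 25, 125, 625, 3125]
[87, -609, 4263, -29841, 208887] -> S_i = 87*-7^i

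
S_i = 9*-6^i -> [9, -54, 324, -1944, 11664]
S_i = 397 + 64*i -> [397, 461, 525, 589, 653]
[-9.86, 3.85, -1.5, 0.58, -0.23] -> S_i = -9.86*(-0.39)^i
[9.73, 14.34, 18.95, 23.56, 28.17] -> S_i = 9.73 + 4.61*i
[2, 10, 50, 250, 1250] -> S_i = 2*5^i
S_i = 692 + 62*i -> [692, 754, 816, 878, 940]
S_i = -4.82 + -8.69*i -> [-4.82, -13.51, -22.2, -30.89, -39.58]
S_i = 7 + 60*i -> [7, 67, 127, 187, 247]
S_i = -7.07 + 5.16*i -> [-7.07, -1.91, 3.25, 8.41, 13.57]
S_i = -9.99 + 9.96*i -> [-9.99, -0.03, 9.93, 19.89, 29.85]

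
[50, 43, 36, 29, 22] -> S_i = 50 + -7*i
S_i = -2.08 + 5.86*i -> [-2.08, 3.78, 9.64, 15.5, 21.36]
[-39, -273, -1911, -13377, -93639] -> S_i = -39*7^i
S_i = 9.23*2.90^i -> [9.23, 26.77, 77.62, 225.11, 652.82]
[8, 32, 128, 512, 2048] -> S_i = 8*4^i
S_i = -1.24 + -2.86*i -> [-1.24, -4.1, -6.96, -9.82, -12.68]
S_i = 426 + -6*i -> [426, 420, 414, 408, 402]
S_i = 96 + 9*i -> [96, 105, 114, 123, 132]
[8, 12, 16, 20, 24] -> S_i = 8 + 4*i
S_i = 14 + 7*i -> [14, 21, 28, 35, 42]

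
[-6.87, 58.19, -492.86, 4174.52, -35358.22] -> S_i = -6.87*(-8.47)^i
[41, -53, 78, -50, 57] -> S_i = Random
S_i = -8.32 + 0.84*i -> [-8.32, -7.48, -6.64, -5.8, -4.96]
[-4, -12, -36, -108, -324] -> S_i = -4*3^i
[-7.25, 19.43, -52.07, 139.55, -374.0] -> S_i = -7.25*(-2.68)^i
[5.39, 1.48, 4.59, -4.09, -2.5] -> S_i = Random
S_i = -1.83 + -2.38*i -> [-1.83, -4.21, -6.59, -8.97, -11.35]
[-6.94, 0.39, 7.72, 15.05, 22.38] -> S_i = -6.94 + 7.33*i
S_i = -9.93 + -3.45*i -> [-9.93, -13.38, -16.83, -20.28, -23.73]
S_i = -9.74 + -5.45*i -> [-9.74, -15.19, -20.64, -26.09, -31.54]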